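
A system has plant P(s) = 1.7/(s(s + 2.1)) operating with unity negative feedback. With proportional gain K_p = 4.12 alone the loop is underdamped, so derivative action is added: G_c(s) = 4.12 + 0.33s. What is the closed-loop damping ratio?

Forward path: (4.12 + 0.33s)·1.7/(s(s+2.1)). The closed-loop characteristic equation is s² + (2.1 + 1.7·0.33)s + 1.7·4.12 = 0.
That is s² + 2.661s + 7.004 = 0, so ω_n = 2.647 rad/s and ζ = 2.661/(2·2.647) = 0.5027.

ζ = 0.503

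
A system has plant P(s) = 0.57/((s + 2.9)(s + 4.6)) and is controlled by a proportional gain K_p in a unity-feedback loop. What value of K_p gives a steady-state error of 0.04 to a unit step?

K_p = 562

For a type-0 loop with proportional control, e_ss = 1/(1 + K_p·P(0)).
P(0) = 0.04273. Require 1/(1 + K_p·0.04273) = 0.04, so 1 + 0.04273·K_p = 25.
K_p = (25 − 1)/0.04273 = 562.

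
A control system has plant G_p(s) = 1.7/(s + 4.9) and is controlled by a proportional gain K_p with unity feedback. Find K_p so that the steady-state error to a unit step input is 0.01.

For a type-0 loop with proportional control, e_ss = 1/(1 + K_p·G_p(0)).
G_p(0) = 0.3469. Require 1/(1 + K_p·0.3469) = 0.01, so 1 + 0.3469·K_p = 100.
K_p = (100 − 1)/0.3469 = 285.

K_p = 285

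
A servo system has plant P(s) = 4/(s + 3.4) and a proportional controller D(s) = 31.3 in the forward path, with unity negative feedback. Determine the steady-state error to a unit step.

The loop is type 0. Static position error constant K_pos = D(0)·P(0) = 31.3·1.176 = 36.82.
Steady-state error to a unit step: e_ss = 1/(1+K_pos) = 1/37.82 = 0.0264.

0.0264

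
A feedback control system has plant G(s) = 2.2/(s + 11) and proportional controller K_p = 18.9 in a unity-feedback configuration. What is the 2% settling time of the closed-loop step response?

Closed-loop transfer function: T(s) = K_p·G(s)/(1 + K_p·G(s)) = 41.58/(s + 11 + 41.58) = 41.58/(s + 52.58).
Time constant τ = 1/52.58 = 0.01902 s, so the 2% settling time is about 4τ = 0.0761 s.

T_s ≈ 0.0761 s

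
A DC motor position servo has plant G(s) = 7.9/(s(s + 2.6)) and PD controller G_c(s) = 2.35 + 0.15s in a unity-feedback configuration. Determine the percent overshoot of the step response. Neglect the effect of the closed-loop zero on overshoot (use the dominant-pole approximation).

Forward path: (2.35 + 0.15s)·7.9/(s(s+2.6)). The closed-loop characteristic equation is s² + (2.6 + 7.9·0.15)s + 7.9·2.35 = 0.
That is s² + 3.785s + 18.57 = 0, so ω_n = 4.309 rad/s and ζ = 3.785/(2·4.309) = 0.4392.
%OS = 100·exp(−πζ/√(1−ζ²)) = 21.5%.

21.5%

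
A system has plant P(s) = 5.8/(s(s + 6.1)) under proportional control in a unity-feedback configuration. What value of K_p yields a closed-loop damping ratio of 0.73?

Closed-loop characteristic equation: s² + 6.1s + K_p·5.8 = 0.
So ω_n = √(5.8K_p) and 2ζω_n = 6.1, giving ζ = 6.1/(2√(5.8K_p)).
Setting ζ = 0.73: √(5.8K_p) = 6.1/(2·0.73) = 4.178, so K_p = 17.46/5.8 = 3.01.

K_p = 3.01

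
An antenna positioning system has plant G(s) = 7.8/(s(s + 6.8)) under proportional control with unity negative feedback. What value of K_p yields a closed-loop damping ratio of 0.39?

Closed-loop characteristic equation: s² + 6.8s + K_p·7.8 = 0.
So ω_n = √(7.8K_p) and 2ζω_n = 6.8, giving ζ = 6.8/(2√(7.8K_p)).
Setting ζ = 0.39: √(7.8K_p) = 6.8/(2·0.39) = 8.718, so K_p = 76/7.8 = 9.74.

K_p = 9.74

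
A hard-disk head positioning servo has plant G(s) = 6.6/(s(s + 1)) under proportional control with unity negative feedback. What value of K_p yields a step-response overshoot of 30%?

From %OS = 100·exp(−πζ/√(1−ζ²)) = 30%, ζ = −ln(0.3)/√(π²+ln²(0.3)) = 0.3579.
Characteristic equation s² + 1s + 6.6K_p = 0 gives ζ = 1/(2√(6.6K_p)).
Setting ζ = 0.3579: √(6.6K_p) = 1/(2·0.3579) = 1.397, so K_p = 1.952/6.6 = 0.296.

K_p = 0.296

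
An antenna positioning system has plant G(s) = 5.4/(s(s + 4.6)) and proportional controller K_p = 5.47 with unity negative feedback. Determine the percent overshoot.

23.1%

From 1 + K_pG(s) = 0: s² + 4.6s + 29.54 = 0 ⇒ ω_n = 5.435, ζ = 0.4232.
%OS = 100·exp(−πζ/√(1−ζ²)) = 100·exp(−π·0.4232/√0.8209) = 23.1%.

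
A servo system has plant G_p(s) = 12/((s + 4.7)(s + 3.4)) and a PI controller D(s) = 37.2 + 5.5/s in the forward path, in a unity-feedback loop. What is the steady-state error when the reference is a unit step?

0

The open loop D(s)G_p(s) has a pole at the origin (type 1), so the static position error constant is infinite and e_ss = 1/(1+∞) = 0.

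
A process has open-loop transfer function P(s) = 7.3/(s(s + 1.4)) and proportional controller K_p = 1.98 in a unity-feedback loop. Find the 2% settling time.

T_s ≈ 5.71 s

Closed-loop characteristic equation: s² + 1.4s + 14.45 = 0, so ω_n = 3.802 rad/s and ζ = 1.4/(2·3.802) = 0.1841.
2% settling time T_s ≈ 4/(ζω_n) = 4/0.7 = 5.71 s.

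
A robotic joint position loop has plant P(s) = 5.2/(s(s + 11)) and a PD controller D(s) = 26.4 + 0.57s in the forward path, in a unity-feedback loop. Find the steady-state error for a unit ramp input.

0.0801

The loop has one pole at the origin (type 1). Velocity error constant K_v = lim_{s→0} s·D(s)P(s) = 26.4·5.2/11 = 12.48.
Steady-state error to a unit ramp: e_ss = 1/K_v = 0.0801.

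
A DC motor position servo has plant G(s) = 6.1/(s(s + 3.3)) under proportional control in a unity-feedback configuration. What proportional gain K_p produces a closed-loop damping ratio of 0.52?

Closed-loop characteristic equation: s² + 3.3s + K_p·6.1 = 0.
So ω_n = √(6.1K_p) and 2ζω_n = 3.3, giving ζ = 3.3/(2√(6.1K_p)).
Setting ζ = 0.52: √(6.1K_p) = 3.3/(2·0.52) = 3.173, so K_p = 10.07/6.1 = 1.65.

K_p = 1.65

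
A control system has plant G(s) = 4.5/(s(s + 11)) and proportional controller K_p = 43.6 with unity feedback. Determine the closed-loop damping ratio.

ζ = 0.393

1 + K_p·G(s) = 0 gives s² + 11s + 196.2 = 0.
So ω_n² = 196.2 ⇒ ω_n = 14.01 rad/s, and ζ = 11/(2ω_n) = 0.393.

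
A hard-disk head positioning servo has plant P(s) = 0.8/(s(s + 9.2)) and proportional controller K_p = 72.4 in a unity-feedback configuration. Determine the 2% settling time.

T_s ≈ 0.87 s

The closed-loop denominator s² + 9.2s + 57.92 gives ω_n = √57.92 = 7.611 and ζ = 9.2/(2ω_n) = 0.6044.
2% settling time T_s ≈ 4/(ζω_n) = 4/4.6 = 0.87 s.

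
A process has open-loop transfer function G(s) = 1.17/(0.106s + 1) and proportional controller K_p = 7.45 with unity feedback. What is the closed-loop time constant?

τ = 0.0109 s

Closed loop: T(s) = K_p·G/(1+K_p·G) = 8.716/(0.106s + 1 + 8.716), with pole at s = −(1 + 8.716)/0.106 = −91.67.
Closed-loop time constant τ = 1/91.67 = 0.0109 s.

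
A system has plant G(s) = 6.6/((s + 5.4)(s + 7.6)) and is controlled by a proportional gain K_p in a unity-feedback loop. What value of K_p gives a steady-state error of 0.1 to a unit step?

K_p = 56

Steady-state error for a unit step on this type-0 loop is 1/(1 + K_p·G(0)).
G(0) = 0.1608. Require 1/(1 + K_p·0.1608) = 0.1, so 1 + 0.1608·K_p = 10.
K_p = (10 − 1)/0.1608 = 56.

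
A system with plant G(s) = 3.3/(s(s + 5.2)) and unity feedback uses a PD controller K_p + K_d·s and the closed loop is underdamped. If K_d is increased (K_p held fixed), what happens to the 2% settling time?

Characteristic equation s² + (5.2 + 3.3K_d)s + 3.3K_p = 0: raising K_d increases ζω_n = (5.2+3.3K_d)/2 while the loop stays underdamped, so T_s ≈ 4/(ζω_n) decreases.

decrease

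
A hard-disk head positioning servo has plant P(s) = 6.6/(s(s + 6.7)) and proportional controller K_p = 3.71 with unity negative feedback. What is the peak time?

From 1 + K_pP(s) = 0: s² + 6.7s + 24.49 = 0 ⇒ ω_n = 4.948, ζ = 0.677.
Damped frequency ω_d = ω_n√(1−ζ²) = 3.642 rad/s, so peak time T_p = π/ω_d = 0.863 s.

T_p = 0.863 s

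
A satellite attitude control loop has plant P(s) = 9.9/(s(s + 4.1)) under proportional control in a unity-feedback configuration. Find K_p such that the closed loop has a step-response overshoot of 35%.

K_p = 4.23

From %OS = 100·exp(−πζ/√(1−ζ²)) = 35%, ζ = −ln(0.35)/√(π²+ln²(0.35)) = 0.3169.
Characteristic equation s² + 4.1s + 9.9K_p = 0 gives ζ = 4.1/(2√(9.9K_p)).
Setting ζ = 0.3169: √(9.9K_p) = 4.1/(2·0.3169) = 6.468, so K_p = 41.84/9.9 = 4.23.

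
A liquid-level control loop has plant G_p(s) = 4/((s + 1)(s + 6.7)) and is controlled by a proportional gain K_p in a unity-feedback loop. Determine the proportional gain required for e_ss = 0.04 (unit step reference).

The loop is type 0, so e_ss(step) = 1/(1 + K_pos) with K_pos = K_p·G_p(0).
G_p(0) = 0.597. Require 1/(1 + K_p·0.597) = 0.04, so 1 + 0.597·K_p = 25.
K_p = (25 − 1)/0.597 = 40.2.

K_p = 40.2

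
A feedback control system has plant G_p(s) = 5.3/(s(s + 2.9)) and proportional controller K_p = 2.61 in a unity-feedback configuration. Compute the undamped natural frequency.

The closed-loop denominator is s(s+2.9) + 2.61·5.3 = s² + 2.9s + 13.83.
Matching s² + 2ζω_n s + ω_n²: ω_n = √13.83 = 3.719 rad/s and 2ζω_n = 2.9, so ζ = 2.9/(2·3.719) = 0.39.

ω_n = 3.72 rad/s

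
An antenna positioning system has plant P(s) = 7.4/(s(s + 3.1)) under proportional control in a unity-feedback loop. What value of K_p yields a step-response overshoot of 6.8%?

From %OS = 100·exp(−πζ/√(1−ζ²)) = 6.8%, ζ = −ln(0.068)/√(π²+ln²(0.068)) = 0.6502.
Characteristic equation s² + 3.1s + 7.4K_p = 0 gives ζ = 3.1/(2√(7.4K_p)).
Setting ζ = 0.6502: √(7.4K_p) = 3.1/(2·0.6502) = 2.384, so K_p = 5.684/7.4 = 0.768.

K_p = 0.768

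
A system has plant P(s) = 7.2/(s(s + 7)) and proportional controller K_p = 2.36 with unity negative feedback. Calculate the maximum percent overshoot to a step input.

From 1 + K_pP(s) = 0: s² + 7s + 16.99 = 0 ⇒ ω_n = 4.122, ζ = 0.8491.
%OS = 100·exp(−πζ/√(1−ζ²)) = 100·exp(−π·0.8491/√0.2791) = 0.641%.

0.641%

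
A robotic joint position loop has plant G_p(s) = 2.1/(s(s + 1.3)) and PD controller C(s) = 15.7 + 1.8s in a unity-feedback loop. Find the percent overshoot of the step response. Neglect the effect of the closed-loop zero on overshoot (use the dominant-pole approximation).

21.2%

Forward path: (15.7 + 1.8s)·2.1/(s(s+1.3)). The closed-loop characteristic equation is s² + (1.3 + 2.1·1.8)s + 2.1·15.7 = 0.
That is s² + 5.08s + 32.97 = 0, so ω_n = 5.742 rad/s and ζ = 5.08/(2·5.742) = 0.4424.
%OS = 100·exp(−πζ/√(1−ζ²)) = 21.2%.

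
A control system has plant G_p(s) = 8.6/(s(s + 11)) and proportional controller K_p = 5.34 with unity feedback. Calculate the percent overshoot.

Closed-loop characteristic equation: s² + 11s + 45.92 = 0, so ω_n = 6.777 rad/s and ζ = 11/(2·6.777) = 0.8116.
%OS = 100·exp(−πζ/√(1−ζ²)) = 100·exp(−π·0.8116/√0.3413) = 1.27%.

1.27%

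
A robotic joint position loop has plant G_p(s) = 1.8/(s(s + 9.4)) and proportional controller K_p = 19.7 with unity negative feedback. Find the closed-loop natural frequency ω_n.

1 + K_p·G_p(s) = 0 gives s² + 9.4s + 35.46 = 0.
Matching s² + 2ζω_n s + ω_n²: ω_n = √35.46 = 5.955 rad/s and 2ζω_n = 9.4, so ζ = 9.4/(2·5.955) = 0.789.

ω_n = 5.95 rad/s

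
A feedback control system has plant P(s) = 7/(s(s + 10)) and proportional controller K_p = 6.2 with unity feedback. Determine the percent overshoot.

2.57%

Closed-loop characteristic equation: s² + 10s + 43.4 = 0, so ω_n = 6.588 rad/s and ζ = 10/(2·6.588) = 0.759.
%OS = 100·exp(−πζ/√(1−ζ²)) = 100·exp(−π·0.759/√0.424) = 2.57%.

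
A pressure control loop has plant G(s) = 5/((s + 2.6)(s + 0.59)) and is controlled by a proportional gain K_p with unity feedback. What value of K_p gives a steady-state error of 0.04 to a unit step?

K_p = 7.36

For a type-0 loop with proportional control, e_ss = 1/(1 + K_p·G(0)).
G(0) = 3.259. Require 1/(1 + K_p·3.259) = 0.04, so 1 + 3.259·K_p = 25.
K_p = (25 − 1)/3.259 = 7.36.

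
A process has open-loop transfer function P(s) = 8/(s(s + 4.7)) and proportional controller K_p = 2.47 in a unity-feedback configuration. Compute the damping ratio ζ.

ζ = 0.529

With unity feedback the closed-loop characteristic equation is s² + 4.7s + 2.47·8 = s² + 4.7s + 19.76 = 0.
Matching s² + 2ζω_n s + ω_n²: ω_n = √19.76 = 4.445 rad/s and 2ζω_n = 4.7, so ζ = 4.7/(2·4.445) = 0.529.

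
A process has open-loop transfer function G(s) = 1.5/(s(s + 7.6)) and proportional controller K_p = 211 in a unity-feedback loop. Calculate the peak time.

T_p = 0.181 s

The closed-loop denominator s² + 7.6s + 316.5 gives ω_n = √316.5 = 17.79 and ζ = 7.6/(2ω_n) = 0.2136.
Damped frequency ω_d = ω_n√(1−ζ²) = 17.38 rad/s, so peak time T_p = π/ω_d = 0.181 s.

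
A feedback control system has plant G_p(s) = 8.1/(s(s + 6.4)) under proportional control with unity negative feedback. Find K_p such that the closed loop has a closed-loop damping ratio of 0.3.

Closed-loop characteristic equation: s² + 6.4s + K_p·8.1 = 0.
So ω_n = √(8.1K_p) and 2ζω_n = 6.4, giving ζ = 6.4/(2√(8.1K_p)).
Setting ζ = 0.3: √(8.1K_p) = 6.4/(2·0.3) = 10.67, so K_p = 113.8/8.1 = 14.

K_p = 14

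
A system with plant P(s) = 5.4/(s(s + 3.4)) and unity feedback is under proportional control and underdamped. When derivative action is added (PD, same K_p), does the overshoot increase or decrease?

decrease

With PD the characteristic equation becomes s² + (a + K·K_d)s + K·K_p = 0; the damping term grows, ζ rises, overshoot falls.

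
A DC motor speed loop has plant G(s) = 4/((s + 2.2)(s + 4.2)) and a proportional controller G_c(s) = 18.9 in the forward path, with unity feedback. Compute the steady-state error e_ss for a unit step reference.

The loop is type 0. Static position error constant K_pos = G_c(0)·G(0) = 18.9·0.4329 = 8.182.
Steady-state error to a unit step: e_ss = 1/(1+K_pos) = 1/9.182 = 0.109.

0.109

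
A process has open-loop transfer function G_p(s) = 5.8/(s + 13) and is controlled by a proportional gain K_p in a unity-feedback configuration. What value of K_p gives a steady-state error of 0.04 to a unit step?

Steady-state error for a unit step on this type-0 loop is 1/(1 + K_p·G_p(0)).
G_p(0) = 0.4462. Require 1/(1 + K_p·0.4462) = 0.04, so 1 + 0.4462·K_p = 25.
K_p = (25 − 1)/0.4462 = 53.8.

K_p = 53.8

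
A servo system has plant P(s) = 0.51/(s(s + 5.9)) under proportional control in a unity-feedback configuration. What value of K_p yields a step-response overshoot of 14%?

From %OS = 100·exp(−πζ/√(1−ζ²)) = 14%, ζ = −ln(0.14)/√(π²+ln²(0.14)) = 0.5305.
Characteristic equation s² + 5.9s + 0.51K_p = 0 gives ζ = 5.9/(2√(0.51K_p)).
Setting ζ = 0.5305: √(0.51K_p) = 5.9/(2·0.5305) = 5.561, so K_p = 30.92/0.51 = 60.6.

K_p = 60.6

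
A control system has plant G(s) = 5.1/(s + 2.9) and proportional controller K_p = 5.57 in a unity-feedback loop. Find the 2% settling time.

Closed-loop transfer function: T(s) = K_p·G(s)/(1 + K_p·G(s)) = 28.41/(s + 2.9 + 28.41) = 28.41/(s + 31.31).
Time constant τ = 1/31.31 = 0.03194 s, so the 2% settling time is about 4τ = 0.128 s.

T_s ≈ 0.128 s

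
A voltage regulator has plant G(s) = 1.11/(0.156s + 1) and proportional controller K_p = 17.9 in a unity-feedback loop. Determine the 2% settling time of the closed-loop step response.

T_s ≈ 0.0299 s

Closed loop: T(s) = K_p·G/(1+K_p·G) = 19.87/(0.156s + 1 + 19.87), with pole at s = −(1 + 19.87)/0.156 = −133.8.
τ = 1/133.8 = 0.007475 s, so 2% settling time ≈ 4τ = 0.0299 s.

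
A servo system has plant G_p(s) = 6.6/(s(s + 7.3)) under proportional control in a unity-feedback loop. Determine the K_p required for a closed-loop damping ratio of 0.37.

K_p = 14.7

Closed-loop characteristic equation: s² + 7.3s + K_p·6.6 = 0.
So ω_n = √(6.6K_p) and 2ζω_n = 7.3, giving ζ = 7.3/(2√(6.6K_p)).
Setting ζ = 0.37: √(6.6K_p) = 7.3/(2·0.37) = 9.865, so K_p = 97.32/6.6 = 14.7.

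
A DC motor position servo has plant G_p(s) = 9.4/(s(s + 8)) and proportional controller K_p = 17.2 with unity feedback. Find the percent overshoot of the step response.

Closed-loop characteristic equation: s² + 8s + 161.7 = 0, so ω_n = 12.72 rad/s and ζ = 8/(2·12.72) = 0.3146.
%OS = 100·exp(−πζ/√(1−ζ²)) = 100·exp(−π·0.3146/√0.901) = 35.3%.

35.3%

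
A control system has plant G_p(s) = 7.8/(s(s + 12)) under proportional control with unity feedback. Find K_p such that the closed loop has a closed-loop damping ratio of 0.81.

Closed-loop characteristic equation: s² + 12s + K_p·7.8 = 0.
So ω_n = √(7.8K_p) and 2ζω_n = 12, giving ζ = 12/(2√(7.8K_p)).
Setting ζ = 0.81: √(7.8K_p) = 12/(2·0.81) = 7.407, so K_p = 54.87/7.8 = 7.03.

K_p = 7.03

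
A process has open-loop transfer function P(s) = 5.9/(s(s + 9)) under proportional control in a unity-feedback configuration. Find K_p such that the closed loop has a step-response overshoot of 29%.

From %OS = 100·exp(−πζ/√(1−ζ²)) = 29%, ζ = −ln(0.29)/√(π²+ln²(0.29)) = 0.3666.
Characteristic equation s² + 9s + 5.9K_p = 0 gives ζ = 9/(2√(5.9K_p)).
Setting ζ = 0.3666: √(5.9K_p) = 9/(2·0.3666) = 12.28, so K_p = 150.7/5.9 = 25.5.

K_p = 25.5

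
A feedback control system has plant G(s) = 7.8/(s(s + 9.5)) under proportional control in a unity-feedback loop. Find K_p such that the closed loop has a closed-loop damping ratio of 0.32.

K_p = 28.2

Closed-loop characteristic equation: s² + 9.5s + K_p·7.8 = 0.
So ω_n = √(7.8K_p) and 2ζω_n = 9.5, giving ζ = 9.5/(2√(7.8K_p)).
Setting ζ = 0.32: √(7.8K_p) = 9.5/(2·0.32) = 14.84, so K_p = 220.3/7.8 = 28.2.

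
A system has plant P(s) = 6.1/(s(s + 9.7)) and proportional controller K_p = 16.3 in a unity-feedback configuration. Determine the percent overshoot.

17.4%

From 1 + K_pP(s) = 0: s² + 9.7s + 99.43 = 0 ⇒ ω_n = 9.971, ζ = 0.4864.
%OS = 100·exp(−πζ/√(1−ζ²)) = 100·exp(−π·0.4864/√0.7634) = 17.4%.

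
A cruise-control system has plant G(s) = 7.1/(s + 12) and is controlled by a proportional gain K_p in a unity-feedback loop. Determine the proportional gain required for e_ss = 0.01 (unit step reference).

K_p = 167

The loop is type 0, so e_ss(step) = 1/(1 + K_pos) with K_pos = K_p·G(0).
G(0) = 0.5917. Require 1/(1 + K_p·0.5917) = 0.01, so 1 + 0.5917·K_p = 100.
K_p = (100 − 1)/0.5917 = 167.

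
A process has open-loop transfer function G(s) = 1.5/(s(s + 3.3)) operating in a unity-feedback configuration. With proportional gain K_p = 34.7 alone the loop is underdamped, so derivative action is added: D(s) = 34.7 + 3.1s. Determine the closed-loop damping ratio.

Forward path: (34.7 + 3.1s)·1.5/(s(s+3.3)). The closed-loop characteristic equation is s² + (3.3 + 1.5·3.1)s + 1.5·34.7 = 0.
That is s² + 7.95s + 52.05 = 0, so ω_n = 7.215 rad/s and ζ = 7.95/(2·7.215) = 0.551.

ζ = 0.551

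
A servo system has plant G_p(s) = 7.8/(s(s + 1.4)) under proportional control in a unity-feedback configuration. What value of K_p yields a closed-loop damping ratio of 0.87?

K_p = 0.083

Closed-loop characteristic equation: s² + 1.4s + K_p·7.8 = 0.
So ω_n = √(7.8K_p) and 2ζω_n = 1.4, giving ζ = 1.4/(2√(7.8K_p)).
Setting ζ = 0.87: √(7.8K_p) = 1.4/(2·0.87) = 0.8046, so K_p = 0.6474/7.8 = 0.083.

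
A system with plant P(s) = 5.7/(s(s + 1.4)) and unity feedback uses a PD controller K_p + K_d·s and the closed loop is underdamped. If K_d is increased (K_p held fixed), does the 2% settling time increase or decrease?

Characteristic equation s² + (1.4 + 5.7K_d)s + 5.7K_p = 0: raising K_d increases ζω_n = (1.4+5.7K_d)/2 while the loop stays underdamped, so T_s ≈ 4/(ζω_n) decreases.

decrease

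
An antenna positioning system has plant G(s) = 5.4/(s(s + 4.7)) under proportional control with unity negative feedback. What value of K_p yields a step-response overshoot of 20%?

K_p = 4.92

From %OS = 100·exp(−πζ/√(1−ζ²)) = 20%, ζ = −ln(0.2)/√(π²+ln²(0.2)) = 0.4559.
Characteristic equation s² + 4.7s + 5.4K_p = 0 gives ζ = 4.7/(2√(5.4K_p)).
Setting ζ = 0.4559: √(5.4K_p) = 4.7/(2·0.4559) = 5.154, so K_p = 26.56/5.4 = 4.92.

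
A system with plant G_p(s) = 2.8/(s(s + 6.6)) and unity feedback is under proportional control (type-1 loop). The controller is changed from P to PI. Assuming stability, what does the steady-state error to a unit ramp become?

The integrator raises the loop to type 2, so K_v → ∞ and e_ss to a ramp is zero.

0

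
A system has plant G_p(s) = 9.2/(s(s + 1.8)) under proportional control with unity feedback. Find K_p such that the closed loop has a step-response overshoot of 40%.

K_p = 1.12

From %OS = 100·exp(−πζ/√(1−ζ²)) = 40%, ζ = −ln(0.4)/√(π²+ln²(0.4)) = 0.28.
Characteristic equation s² + 1.8s + 9.2K_p = 0 gives ζ = 1.8/(2√(9.2K_p)).
Setting ζ = 0.28: √(9.2K_p) = 1.8/(2·0.28) = 3.214, so K_p = 10.33/9.2 = 1.12.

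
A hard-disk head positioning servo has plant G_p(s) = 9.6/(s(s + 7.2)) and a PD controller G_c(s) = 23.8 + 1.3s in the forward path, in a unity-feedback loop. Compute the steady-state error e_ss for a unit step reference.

0

The open loop G_c(s)G_p(s) has a pole at the origin (type 1), so the static position error constant is infinite and e_ss = 1/(1+∞) = 0.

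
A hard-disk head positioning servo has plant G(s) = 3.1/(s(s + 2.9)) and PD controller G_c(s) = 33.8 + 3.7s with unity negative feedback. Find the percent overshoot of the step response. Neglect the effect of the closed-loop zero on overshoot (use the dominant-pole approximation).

Forward path: (33.8 + 3.7s)·3.1/(s(s+2.9)). The closed-loop characteristic equation is s² + (2.9 + 3.1·3.7)s + 3.1·33.8 = 0.
That is s² + 14.37s + 104.8 = 0, so ω_n = 10.24 rad/s and ζ = 14.37/(2·10.24) = 0.7019.
%OS = 100·exp(−πζ/√(1−ζ²)) = 4.52%.

4.52%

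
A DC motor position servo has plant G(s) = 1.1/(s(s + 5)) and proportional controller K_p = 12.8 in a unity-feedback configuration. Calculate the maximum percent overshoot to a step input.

From 1 + K_pG(s) = 0: s² + 5s + 14.08 = 0 ⇒ ω_n = 3.752, ζ = 0.6663.
%OS = 100·exp(−πζ/√(1−ζ²)) = 100·exp(−π·0.6663/√0.5561) = 6.04%.

6.04%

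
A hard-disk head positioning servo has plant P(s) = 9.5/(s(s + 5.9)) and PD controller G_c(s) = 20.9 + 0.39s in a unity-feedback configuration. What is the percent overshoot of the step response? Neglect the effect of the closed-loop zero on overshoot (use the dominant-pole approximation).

32%

Forward path: (20.9 + 0.39s)·9.5/(s(s+5.9)). The closed-loop characteristic equation is s² + (5.9 + 9.5·0.39)s + 9.5·20.9 = 0.
That is s² + 9.605s + 198.5 = 0, so ω_n = 14.09 rad/s and ζ = 9.605/(2·14.09) = 0.3408.
%OS = 100·exp(−πζ/√(1−ζ²)) = 32%.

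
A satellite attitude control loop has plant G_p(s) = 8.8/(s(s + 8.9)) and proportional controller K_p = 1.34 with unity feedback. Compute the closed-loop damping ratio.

ζ = 1.3

1 + K_p·G_p(s) = 0 gives s² + 8.9s + 11.79 = 0.
Matching s² + 2ζω_n s + ω_n²: ω_n = √11.79 = 3.434 rad/s and 2ζω_n = 8.9, so ζ = 8.9/(2·3.434) = 1.3.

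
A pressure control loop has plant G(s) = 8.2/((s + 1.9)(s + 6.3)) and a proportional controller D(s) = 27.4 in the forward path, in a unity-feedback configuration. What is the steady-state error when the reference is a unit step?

0.0506

The loop is type 0. Static position error constant K_pos = D(0)·G(0) = 27.4·0.685 = 18.77.
Steady-state error to a unit step: e_ss = 1/(1+K_pos) = 1/19.77 = 0.0506.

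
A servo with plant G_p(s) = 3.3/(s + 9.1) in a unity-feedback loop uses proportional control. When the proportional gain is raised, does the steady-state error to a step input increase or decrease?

e_ss = 1/(1 + K_p·G_p(0)); a larger K_p raises the denominator, so e_ss decreases.

decrease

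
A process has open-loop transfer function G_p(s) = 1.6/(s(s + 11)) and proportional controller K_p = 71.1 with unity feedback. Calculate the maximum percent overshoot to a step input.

15.1%

The closed-loop denominator s² + 11s + 113.8 gives ω_n = √113.8 = 10.67 and ζ = 11/(2ω_n) = 0.5157.
%OS = 100·exp(−πζ/√(1−ζ²)) = 100·exp(−π·0.5157/√0.7341) = 15.1%.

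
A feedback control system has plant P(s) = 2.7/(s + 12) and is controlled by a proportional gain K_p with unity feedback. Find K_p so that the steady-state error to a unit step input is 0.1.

For a type-0 loop with proportional control, e_ss = 1/(1 + K_p·P(0)).
P(0) = 0.225. Require 1/(1 + K_p·0.225) = 0.1, so 1 + 0.225·K_p = 10.
K_p = (10 − 1)/0.225 = 40.

K_p = 40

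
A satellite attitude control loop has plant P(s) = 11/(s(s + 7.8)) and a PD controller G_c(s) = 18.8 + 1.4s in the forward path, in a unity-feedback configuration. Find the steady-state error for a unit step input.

0

The open loop G_c(s)P(s) has a pole at the origin (type 1), so the static position error constant is infinite and e_ss = 1/(1+∞) = 0.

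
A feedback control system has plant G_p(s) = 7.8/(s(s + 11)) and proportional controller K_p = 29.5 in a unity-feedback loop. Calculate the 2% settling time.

From 1 + K_pG_p(s) = 0: s² + 11s + 230.1 = 0 ⇒ ω_n = 15.17, ζ = 0.3626.
2% settling time T_s ≈ 4/(ζω_n) = 4/5.5 = 0.727 s.

T_s ≈ 0.727 s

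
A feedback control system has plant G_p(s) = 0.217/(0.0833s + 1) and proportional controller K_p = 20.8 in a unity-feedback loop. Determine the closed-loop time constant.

Closed loop: T(s) = K_p·G_p/(1+K_p·G_p) = 4.514/(0.0833s + 1 + 4.514), with pole at s = −(1 + 4.514)/0.0833 = −66.19.
Closed-loop time constant τ = 1/66.19 = 0.0151 s.

τ = 0.0151 s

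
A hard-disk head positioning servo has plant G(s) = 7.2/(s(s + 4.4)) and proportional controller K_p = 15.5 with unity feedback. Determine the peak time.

From 1 + K_pG(s) = 0: s² + 4.4s + 111.6 = 0 ⇒ ω_n = 10.56, ζ = 0.2083.
Damped frequency ω_d = ω_n√(1−ζ²) = 10.33 rad/s, so peak time T_p = π/ω_d = 0.304 s.

T_p = 0.304 s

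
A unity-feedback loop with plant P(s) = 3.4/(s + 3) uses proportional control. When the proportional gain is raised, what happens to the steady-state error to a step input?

decrease

The position error constant K_pos = K_p·P(0) grows with K_p, and e_ss = 1/(1+K_pos) falls.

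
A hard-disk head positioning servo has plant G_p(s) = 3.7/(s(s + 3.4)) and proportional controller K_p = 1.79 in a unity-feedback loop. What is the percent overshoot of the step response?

6.3%

From 1 + K_pG_p(s) = 0: s² + 3.4s + 6.623 = 0 ⇒ ω_n = 2.574, ζ = 0.6606.
%OS = 100·exp(−πζ/√(1−ζ²)) = 100·exp(−π·0.6606/√0.5636) = 6.3%.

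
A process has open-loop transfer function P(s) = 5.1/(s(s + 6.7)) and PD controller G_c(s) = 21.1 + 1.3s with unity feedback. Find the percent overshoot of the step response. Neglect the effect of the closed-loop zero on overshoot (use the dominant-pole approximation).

7.18%

Forward path: (21.1 + 1.3s)·5.1/(s(s+6.7)). The closed-loop characteristic equation is s² + (6.7 + 5.1·1.3)s + 5.1·21.1 = 0.
That is s² + 13.33s + 107.6 = 0, so ω_n = 10.37 rad/s and ζ = 13.33/(2·10.37) = 0.6425.
%OS = 100·exp(−πζ/√(1−ζ²)) = 7.18%.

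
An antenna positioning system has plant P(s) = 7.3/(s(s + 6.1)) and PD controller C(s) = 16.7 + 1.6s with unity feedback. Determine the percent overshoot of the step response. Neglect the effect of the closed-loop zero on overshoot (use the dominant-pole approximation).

1.4%

Forward path: (16.7 + 1.6s)·7.3/(s(s+6.1)). The closed-loop characteristic equation is s² + (6.1 + 7.3·1.6)s + 7.3·16.7 = 0.
That is s² + 17.78s + 121.9 = 0, so ω_n = 11.04 rad/s and ζ = 17.78/(2·11.04) = 0.8052.
%OS = 100·exp(−πζ/√(1−ζ²)) = 1.4%.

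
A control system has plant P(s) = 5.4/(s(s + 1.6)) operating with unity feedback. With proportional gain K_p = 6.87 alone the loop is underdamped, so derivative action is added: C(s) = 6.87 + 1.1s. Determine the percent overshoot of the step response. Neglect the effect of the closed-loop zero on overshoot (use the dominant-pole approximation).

Forward path: (6.87 + 1.1s)·5.4/(s(s+1.6)). The closed-loop characteristic equation is s² + (1.6 + 5.4·1.1)s + 5.4·6.87 = 0.
That is s² + 7.54s + 37.1 = 0, so ω_n = 6.091 rad/s and ζ = 7.54/(2·6.091) = 0.619.
%OS = 100·exp(−πζ/√(1−ζ²)) = 8.41%.

8.41%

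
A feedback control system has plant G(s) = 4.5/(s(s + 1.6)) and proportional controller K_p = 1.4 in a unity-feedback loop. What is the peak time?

The closed-loop denominator s² + 1.6s + 6.3 gives ω_n = √6.3 = 2.51 and ζ = 1.6/(2ω_n) = 0.3187.
Damped frequency ω_d = ω_n√(1−ζ²) = 2.379 rad/s, so peak time T_p = π/ω_d = 1.32 s.

T_p = 1.32 s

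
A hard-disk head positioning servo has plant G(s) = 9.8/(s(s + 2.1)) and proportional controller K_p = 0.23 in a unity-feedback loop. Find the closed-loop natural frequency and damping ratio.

ω_n = 1.5 rad/s, ζ = 0.699

The closed-loop denominator is s(s+2.1) + 0.23·9.8 = s² + 2.1s + 2.254.
Matching s² + 2ζω_n s + ω_n²: ω_n = √2.254 = 1.501 rad/s and 2ζω_n = 2.1, so ζ = 2.1/(2·1.501) = 0.699.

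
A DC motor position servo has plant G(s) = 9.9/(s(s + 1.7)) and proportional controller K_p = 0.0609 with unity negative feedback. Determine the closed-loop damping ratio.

With unity feedback the closed-loop characteristic equation is s² + 1.7s + 0.0609·9.9 = s² + 1.7s + 0.6029 = 0.
Matching s² + 2ζω_n s + ω_n²: ω_n = √0.6029 = 0.7765 rad/s and 2ζω_n = 1.7, so ζ = 1.7/(2·0.7765) = 1.09.

ζ = 1.09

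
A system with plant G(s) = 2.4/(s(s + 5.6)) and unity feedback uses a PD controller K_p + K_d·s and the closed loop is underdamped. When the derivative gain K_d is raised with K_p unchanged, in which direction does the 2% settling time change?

decrease

Characteristic equation s² + (5.6 + 2.4K_d)s + 2.4K_p = 0: raising K_d increases ζω_n = (5.6+2.4K_d)/2 while the loop stays underdamped, so T_s ≈ 4/(ζω_n) decreases.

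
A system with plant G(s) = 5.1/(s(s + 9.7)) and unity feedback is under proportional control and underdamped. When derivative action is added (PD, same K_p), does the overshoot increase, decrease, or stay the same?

decrease

With PD the characteristic equation becomes s² + (a + K·K_d)s + K·K_p = 0; the damping term grows, ζ rises, overshoot falls.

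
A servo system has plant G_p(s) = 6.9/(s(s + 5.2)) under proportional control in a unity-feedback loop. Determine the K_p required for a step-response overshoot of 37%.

K_p = 10.8

From %OS = 100·exp(−πζ/√(1−ζ²)) = 37%, ζ = −ln(0.37)/√(π²+ln²(0.37)) = 0.3017.
Characteristic equation s² + 5.2s + 6.9K_p = 0 gives ζ = 5.2/(2√(6.9K_p)).
Setting ζ = 0.3017: √(6.9K_p) = 5.2/(2·0.3017) = 8.617, so K_p = 74.25/6.9 = 10.8.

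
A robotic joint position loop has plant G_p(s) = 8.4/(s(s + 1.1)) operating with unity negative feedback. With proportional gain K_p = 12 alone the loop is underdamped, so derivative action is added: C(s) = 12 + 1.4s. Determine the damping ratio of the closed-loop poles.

Forward path: (12 + 1.4s)·8.4/(s(s+1.1)). The closed-loop characteristic equation is s² + (1.1 + 8.4·1.4)s + 8.4·12 = 0.
That is s² + 12.86s + 100.8 = 0, so ω_n = 10.04 rad/s and ζ = 12.86/(2·10.04) = 0.6404.

ζ = 0.64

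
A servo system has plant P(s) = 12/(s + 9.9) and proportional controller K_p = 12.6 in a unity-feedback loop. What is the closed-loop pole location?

s = -161.1

Closed-loop transfer function: T(s) = K_p·P(s)/(1 + K_p·P(s)) = 151.2/(s + 9.9 + 151.2) = 151.2/(s + 161.1).
The closed-loop pole is at s = −161.1.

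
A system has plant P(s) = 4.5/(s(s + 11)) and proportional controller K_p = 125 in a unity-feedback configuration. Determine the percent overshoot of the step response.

The closed-loop denominator s² + 11s + 562.5 gives ω_n = √562.5 = 23.72 and ζ = 11/(2ω_n) = 0.2319.
%OS = 100·exp(−πζ/√(1−ζ²)) = 100·exp(−π·0.2319/√0.9462) = 47.3%.

47.3%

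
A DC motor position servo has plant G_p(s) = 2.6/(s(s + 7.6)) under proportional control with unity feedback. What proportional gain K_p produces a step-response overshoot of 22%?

From %OS = 100·exp(−πζ/√(1−ζ²)) = 22%, ζ = −ln(0.22)/√(π²+ln²(0.22)) = 0.4342.
Characteristic equation s² + 7.6s + 2.6K_p = 0 gives ζ = 7.6/(2√(2.6K_p)).
Setting ζ = 0.4342: √(2.6K_p) = 7.6/(2·0.4342) = 8.752, so K_p = 76.6/2.6 = 29.5.

K_p = 29.5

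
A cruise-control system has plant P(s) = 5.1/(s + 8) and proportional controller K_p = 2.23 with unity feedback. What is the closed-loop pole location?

s = -19.37

Closed-loop transfer function: T(s) = K_p·P(s)/(1 + K_p·P(s)) = 11.37/(s + 8 + 11.37) = 11.37/(s + 19.37).
The closed-loop pole is at s = −19.37.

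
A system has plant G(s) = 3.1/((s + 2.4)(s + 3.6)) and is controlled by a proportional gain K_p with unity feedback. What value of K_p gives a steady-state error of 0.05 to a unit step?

For a type-0 loop with proportional control, e_ss = 1/(1 + K_p·G(0)).
G(0) = 0.3588. Require 1/(1 + K_p·0.3588) = 0.05, so 1 + 0.3588·K_p = 20.
K_p = (20 − 1)/0.3588 = 53.

K_p = 53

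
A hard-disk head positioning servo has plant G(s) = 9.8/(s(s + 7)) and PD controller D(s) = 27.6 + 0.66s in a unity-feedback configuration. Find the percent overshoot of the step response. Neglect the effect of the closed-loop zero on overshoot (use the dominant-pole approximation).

Forward path: (27.6 + 0.66s)·9.8/(s(s+7)). The closed-loop characteristic equation is s² + (7 + 9.8·0.66)s + 9.8·27.6 = 0.
That is s² + 13.47s + 270.5 = 0, so ω_n = 16.45 rad/s and ζ = 13.47/(2·16.45) = 0.4095.
%OS = 100·exp(−πζ/√(1−ζ²)) = 24.4%.

24.4%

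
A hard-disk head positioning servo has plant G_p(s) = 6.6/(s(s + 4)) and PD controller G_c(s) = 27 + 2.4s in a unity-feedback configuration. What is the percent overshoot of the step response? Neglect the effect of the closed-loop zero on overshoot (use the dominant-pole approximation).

Forward path: (27 + 2.4s)·6.6/(s(s+4)). The closed-loop characteristic equation is s² + (4 + 6.6·2.4)s + 6.6·27 = 0.
That is s² + 19.84s + 178.2 = 0, so ω_n = 13.35 rad/s and ζ = 19.84/(2·13.35) = 0.7431.
%OS = 100·exp(−πζ/√(1−ζ²)) = 3.05%.

3.05%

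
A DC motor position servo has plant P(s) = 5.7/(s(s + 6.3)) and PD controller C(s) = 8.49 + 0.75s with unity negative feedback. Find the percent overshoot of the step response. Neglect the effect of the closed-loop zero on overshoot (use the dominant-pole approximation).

2.54%

Forward path: (8.49 + 0.75s)·5.7/(s(s+6.3)). The closed-loop characteristic equation is s² + (6.3 + 5.7·0.75)s + 5.7·8.49 = 0.
That is s² + 10.57s + 48.39 = 0, so ω_n = 6.957 rad/s and ζ = 10.57/(2·6.957) = 0.7601.
%OS = 100·exp(−πζ/√(1−ζ²)) = 2.54%.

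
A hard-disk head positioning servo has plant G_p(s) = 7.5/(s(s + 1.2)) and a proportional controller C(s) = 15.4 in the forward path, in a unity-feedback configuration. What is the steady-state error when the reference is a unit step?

0

The open loop C(s)G_p(s) has a pole at the origin (type 1), so the static position error constant is infinite and e_ss = 1/(1+∞) = 0.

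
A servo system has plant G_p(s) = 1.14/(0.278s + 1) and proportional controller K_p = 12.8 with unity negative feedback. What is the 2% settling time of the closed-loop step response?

Closed loop: T(s) = K_p·G_p/(1+K_p·G_p) = 14.59/(0.278s + 1 + 14.59), with pole at s = −(1 + 14.59)/0.278 = −56.09.
τ = 1/56.09 = 0.01783 s, so 2% settling time ≈ 4τ = 0.0713 s.

T_s ≈ 0.0713 s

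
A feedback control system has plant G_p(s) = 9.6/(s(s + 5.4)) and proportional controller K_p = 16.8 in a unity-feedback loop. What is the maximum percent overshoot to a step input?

50.5%

Closed-loop characteristic equation: s² + 5.4s + 161.3 = 0, so ω_n = 12.7 rad/s and ζ = 5.4/(2·12.7) = 0.2126.
%OS = 100·exp(−πζ/√(1−ζ²)) = 100·exp(−π·0.2126/√0.9548) = 50.5%.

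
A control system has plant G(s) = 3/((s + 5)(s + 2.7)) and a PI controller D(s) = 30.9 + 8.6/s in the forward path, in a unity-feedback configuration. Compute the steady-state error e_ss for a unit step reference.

0

The open loop D(s)G(s) has a pole at the origin (type 1), so the static position error constant is infinite and e_ss = 1/(1+∞) = 0.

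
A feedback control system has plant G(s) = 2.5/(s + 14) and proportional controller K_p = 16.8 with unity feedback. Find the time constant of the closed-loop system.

τ = 0.0179 s

Closed-loop transfer function: T(s) = K_p·G(s)/(1 + K_p·G(s)) = 42/(s + 14 + 42) = 42/(s + 56).
Time constant τ = 1/56 = 0.0179 s.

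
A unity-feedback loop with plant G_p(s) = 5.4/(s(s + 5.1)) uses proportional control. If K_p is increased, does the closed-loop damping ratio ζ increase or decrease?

ζ = 5.1/(2√(5.4K_p)); increasing K_p raises the denominator, so ζ falls.

decrease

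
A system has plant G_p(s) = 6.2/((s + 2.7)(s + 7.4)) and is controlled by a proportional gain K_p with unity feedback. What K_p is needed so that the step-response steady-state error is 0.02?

The loop is type 0, so e_ss(step) = 1/(1 + K_pos) with K_pos = K_p·G_p(0).
G_p(0) = 0.3103. Require 1/(1 + K_p·0.3103) = 0.02, so 1 + 0.3103·K_p = 50.
K_p = (50 − 1)/0.3103 = 158.

K_p = 158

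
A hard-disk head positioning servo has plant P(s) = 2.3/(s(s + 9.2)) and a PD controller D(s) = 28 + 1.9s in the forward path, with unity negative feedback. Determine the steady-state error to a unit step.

The open loop D(s)P(s) has a pole at the origin (type 1), so the static position error constant is infinite and e_ss = 1/(1+∞) = 0.

0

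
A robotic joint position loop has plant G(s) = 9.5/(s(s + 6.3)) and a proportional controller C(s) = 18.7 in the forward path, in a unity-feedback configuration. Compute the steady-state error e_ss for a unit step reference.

The open loop C(s)G(s) has a pole at the origin (type 1), so the static position error constant is infinite and e_ss = 1/(1+∞) = 0.

0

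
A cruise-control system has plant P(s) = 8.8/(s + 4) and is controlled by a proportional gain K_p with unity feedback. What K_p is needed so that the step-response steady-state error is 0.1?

Steady-state error for a unit step on this type-0 loop is 1/(1 + K_p·P(0)).
P(0) = 2.2. Require 1/(1 + K_p·2.2) = 0.1, so 1 + 2.2·K_p = 10.
K_p = (10 − 1)/2.2 = 4.09.

K_p = 4.09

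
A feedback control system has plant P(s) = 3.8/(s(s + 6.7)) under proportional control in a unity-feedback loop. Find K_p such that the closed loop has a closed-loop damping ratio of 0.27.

Closed-loop characteristic equation: s² + 6.7s + K_p·3.8 = 0.
So ω_n = √(3.8K_p) and 2ζω_n = 6.7, giving ζ = 6.7/(2√(3.8K_p)).
Setting ζ = 0.27: √(3.8K_p) = 6.7/(2·0.27) = 12.41, so K_p = 153.9/3.8 = 40.5.

K_p = 40.5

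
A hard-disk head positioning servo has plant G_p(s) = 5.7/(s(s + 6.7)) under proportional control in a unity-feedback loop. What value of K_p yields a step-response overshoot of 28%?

From %OS = 100·exp(−πζ/√(1−ζ²)) = 28%, ζ = −ln(0.28)/√(π²+ln²(0.28)) = 0.3755.
Characteristic equation s² + 6.7s + 5.7K_p = 0 gives ζ = 6.7/(2√(5.7K_p)).
Setting ζ = 0.3755: √(5.7K_p) = 6.7/(2·0.3755) = 8.92, so K_p = 79.58/5.7 = 14.

K_p = 14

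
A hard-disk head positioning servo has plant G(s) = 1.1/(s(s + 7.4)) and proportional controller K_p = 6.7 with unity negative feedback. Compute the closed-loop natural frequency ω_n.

ω_n = 2.71 rad/s

With unity feedback the closed-loop characteristic equation is s² + 7.4s + 6.7·1.1 = s² + 7.4s + 7.37 = 0.
Matching s² + 2ζω_n s + ω_n²: ω_n = √7.37 = 2.715 rad/s and 2ζω_n = 7.4, so ζ = 7.4/(2·2.715) = 1.36.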